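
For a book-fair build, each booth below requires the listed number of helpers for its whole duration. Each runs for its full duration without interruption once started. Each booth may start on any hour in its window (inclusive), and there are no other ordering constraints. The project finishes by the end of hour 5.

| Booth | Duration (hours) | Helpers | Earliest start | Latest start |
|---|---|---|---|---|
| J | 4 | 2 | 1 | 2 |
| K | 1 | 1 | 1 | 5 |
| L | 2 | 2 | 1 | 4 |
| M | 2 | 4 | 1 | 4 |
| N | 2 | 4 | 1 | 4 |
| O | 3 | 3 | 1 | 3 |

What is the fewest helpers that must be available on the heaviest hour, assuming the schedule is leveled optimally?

9

Early-start (J@1, K@1, L@1, M@1, N@1, O@1) gives peak 16: h1:16  h2:15  h3:5  h4:2  h5:0.
Shift N→3, O→3.
Schedule J@1, K@1, L@1, M@1, N@3, O@3: h1:9  h2:8  h3:9  h4:9  h5:3 — peak 9.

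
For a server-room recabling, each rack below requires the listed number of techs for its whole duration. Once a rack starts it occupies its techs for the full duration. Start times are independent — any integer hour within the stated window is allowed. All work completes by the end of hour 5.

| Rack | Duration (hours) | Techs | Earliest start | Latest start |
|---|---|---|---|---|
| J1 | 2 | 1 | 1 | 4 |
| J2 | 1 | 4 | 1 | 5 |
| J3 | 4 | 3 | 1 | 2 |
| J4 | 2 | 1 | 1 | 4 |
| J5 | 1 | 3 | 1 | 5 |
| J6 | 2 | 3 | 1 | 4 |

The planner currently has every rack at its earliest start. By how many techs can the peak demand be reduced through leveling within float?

Early-start peak: h1:15  h2:8  h3:3  h4:3  h5:0 ⇒ 15.
Leveled (J1@1, J2@1, J3@2, J4@1, J5@3, J6@4): h1:6  h2:5  h3:6  h4:6  h5:6 ⇒ 6.
Reduction 15 − 6 = 9.

9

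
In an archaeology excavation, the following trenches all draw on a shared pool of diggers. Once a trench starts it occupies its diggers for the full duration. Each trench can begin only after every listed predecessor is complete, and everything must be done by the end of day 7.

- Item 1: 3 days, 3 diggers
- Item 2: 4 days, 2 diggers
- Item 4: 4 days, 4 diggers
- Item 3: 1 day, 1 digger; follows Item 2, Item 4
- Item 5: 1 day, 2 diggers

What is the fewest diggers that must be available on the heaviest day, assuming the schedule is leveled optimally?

6

Early-start (Item 1@1, Item 2@1, Item 4@1, Item 3@5, Item 5@1) gives peak 11: d1:11  d2:9  d3:9  d4:6  d5:1  d6:0  d7:0.
Shift Item 1→5, Item 5→5.
Schedule Item 1@5, Item 2@1, Item 4@1, Item 3@5, Item 5@5: d1:6  d2:6  d3:6  d4:6  d5:6  d6:3  d7:3 — peak 6.
Total digger-days = 36 over 7 days ⇒ peak ≥ ⌈36/7⌉ = 6, so 6 is optimal.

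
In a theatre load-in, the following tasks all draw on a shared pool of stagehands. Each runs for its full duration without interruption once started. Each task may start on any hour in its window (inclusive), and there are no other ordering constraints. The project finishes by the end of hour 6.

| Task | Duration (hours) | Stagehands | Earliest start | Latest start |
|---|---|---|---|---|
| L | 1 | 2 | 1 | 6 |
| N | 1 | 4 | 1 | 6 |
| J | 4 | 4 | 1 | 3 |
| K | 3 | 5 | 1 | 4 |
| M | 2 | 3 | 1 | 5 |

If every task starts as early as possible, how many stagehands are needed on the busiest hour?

Early-start schedule: L@1, N@1, J@1, K@1, M@1.
Load per hour: hour 1: 18, hour 2: 12, hour 3: 9, hour 4: 4, hour 5: 0, hour 6: 0.
Peak is 18.

18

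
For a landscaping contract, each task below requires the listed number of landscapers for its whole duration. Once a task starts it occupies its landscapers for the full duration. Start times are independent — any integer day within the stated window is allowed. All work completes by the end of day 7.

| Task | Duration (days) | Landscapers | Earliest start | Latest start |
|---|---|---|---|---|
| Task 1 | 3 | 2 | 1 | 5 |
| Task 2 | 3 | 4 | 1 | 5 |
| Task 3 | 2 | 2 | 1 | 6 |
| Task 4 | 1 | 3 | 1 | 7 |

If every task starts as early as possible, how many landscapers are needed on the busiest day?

11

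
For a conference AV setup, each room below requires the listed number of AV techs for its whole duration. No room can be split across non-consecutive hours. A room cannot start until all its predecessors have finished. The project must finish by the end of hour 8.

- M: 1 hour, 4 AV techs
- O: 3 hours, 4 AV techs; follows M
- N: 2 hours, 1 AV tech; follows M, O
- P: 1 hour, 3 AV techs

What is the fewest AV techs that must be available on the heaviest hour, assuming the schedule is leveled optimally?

Early-start (M@1, O@2, N@5, P@1) gives peak 7: h1:7  h2:4  h3:4  h4:4  h5:1  h6:1  h7:0  h8:0.
Shift P→5.
Schedule M@1, O@2, N@5, P@5: h1:4  h2:4  h3:4  h4:4  h5:4  h6:1  h7:0  h8:0 — peak 4.

4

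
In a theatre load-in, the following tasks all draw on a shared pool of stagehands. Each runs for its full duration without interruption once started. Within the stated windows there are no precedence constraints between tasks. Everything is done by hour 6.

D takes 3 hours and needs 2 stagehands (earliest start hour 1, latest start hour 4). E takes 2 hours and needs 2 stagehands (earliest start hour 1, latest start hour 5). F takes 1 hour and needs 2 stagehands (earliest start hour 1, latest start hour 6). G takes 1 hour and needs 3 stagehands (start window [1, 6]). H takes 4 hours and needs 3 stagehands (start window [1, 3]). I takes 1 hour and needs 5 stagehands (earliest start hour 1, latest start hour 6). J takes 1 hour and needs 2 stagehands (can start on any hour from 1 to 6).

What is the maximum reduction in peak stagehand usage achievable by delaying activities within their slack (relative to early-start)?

Early-start peak: h1:19  h2:7  h3:5  h4:3  h5:0  h6:0 ⇒ 19.
Leveled (D@1, E@1, F@1, G@4, H@2, I@6, J@3): h1:6  h2:7  h3:7  h4:6  h5:3  h6:5 ⇒ 7.
Reduction 19 − 7 = 12.

12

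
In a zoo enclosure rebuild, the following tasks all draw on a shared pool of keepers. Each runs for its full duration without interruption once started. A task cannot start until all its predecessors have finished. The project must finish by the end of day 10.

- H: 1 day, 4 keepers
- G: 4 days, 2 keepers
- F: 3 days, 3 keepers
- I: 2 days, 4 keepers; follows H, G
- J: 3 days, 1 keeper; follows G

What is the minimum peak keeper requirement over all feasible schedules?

4

Early-start (H@1, G@1, F@1, I@5, J@5) gives peak 9: d1:9  d2:5  d3:5  d4:2  d5:5  d6:5  d7:1  d8:0  d9:0  d10:0.
Shift G→2, F→6, I→9, J→6.
Schedule H@1, G@2, F@6, I@9, J@6: d1:4  d2:2  d3:2  d4:2  d5:2  d6:4  d7:4  d8:4  d9:4  d10:4 — peak 4.
Total keeper-days = 32 over 10 days ⇒ peak ≥ ⌈32/10⌉ = 4, so 4 is optimal.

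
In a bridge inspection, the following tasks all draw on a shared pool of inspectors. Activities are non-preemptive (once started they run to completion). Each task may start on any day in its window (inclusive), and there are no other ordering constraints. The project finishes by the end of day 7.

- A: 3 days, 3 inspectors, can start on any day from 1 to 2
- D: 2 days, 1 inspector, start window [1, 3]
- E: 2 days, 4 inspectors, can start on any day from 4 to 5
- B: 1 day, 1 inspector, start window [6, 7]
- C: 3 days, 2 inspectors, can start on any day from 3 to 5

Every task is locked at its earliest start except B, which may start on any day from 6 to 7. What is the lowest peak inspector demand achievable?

6

B@6: d1:4  d2:4  d3:5  d4:6  d5:6  d6:1  d7:0 → peak 6
B@7: d1:4  d2:4  d3:5  d4:6  d5:6  d6:0  d7:1 → peak 6
Best is B@6, peak 6.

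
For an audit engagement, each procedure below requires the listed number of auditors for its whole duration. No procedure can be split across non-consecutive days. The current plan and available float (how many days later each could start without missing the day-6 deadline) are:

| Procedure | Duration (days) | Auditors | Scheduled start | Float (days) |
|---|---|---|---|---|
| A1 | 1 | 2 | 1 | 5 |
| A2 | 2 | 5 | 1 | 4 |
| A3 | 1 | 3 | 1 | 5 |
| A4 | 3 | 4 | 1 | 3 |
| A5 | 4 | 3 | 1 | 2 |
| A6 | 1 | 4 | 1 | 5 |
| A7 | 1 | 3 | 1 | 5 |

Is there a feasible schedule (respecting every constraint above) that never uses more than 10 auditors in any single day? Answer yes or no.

yes

Schedule A1@1, A2@2, A3@1, A4@4, A5@1, A6@5, A7@6: d1:8  d2:8  d3:8  d4:7  d5:8  d6:7 — peak 8 ≤ 10.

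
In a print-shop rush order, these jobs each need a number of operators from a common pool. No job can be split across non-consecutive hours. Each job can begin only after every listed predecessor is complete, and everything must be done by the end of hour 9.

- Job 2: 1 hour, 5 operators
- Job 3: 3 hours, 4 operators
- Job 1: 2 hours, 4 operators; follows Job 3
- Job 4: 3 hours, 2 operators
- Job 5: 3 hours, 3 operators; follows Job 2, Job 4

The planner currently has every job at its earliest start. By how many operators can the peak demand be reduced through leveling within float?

Early-start peak: h1:11  h2:6  h3:6  h4:7  h5:7  h6:3  h7:0  h8:0  h9:0 ⇒ 11.
Leveled (Job 2@1, Job 3@2, Job 1@5, Job 4@2, Job 5@7): h1:5  h2:6  h3:6  h4:6  h5:4  h6:4  h7:3  h8:3  h9:3 ⇒ 6.
Reduction 11 − 6 = 5.

5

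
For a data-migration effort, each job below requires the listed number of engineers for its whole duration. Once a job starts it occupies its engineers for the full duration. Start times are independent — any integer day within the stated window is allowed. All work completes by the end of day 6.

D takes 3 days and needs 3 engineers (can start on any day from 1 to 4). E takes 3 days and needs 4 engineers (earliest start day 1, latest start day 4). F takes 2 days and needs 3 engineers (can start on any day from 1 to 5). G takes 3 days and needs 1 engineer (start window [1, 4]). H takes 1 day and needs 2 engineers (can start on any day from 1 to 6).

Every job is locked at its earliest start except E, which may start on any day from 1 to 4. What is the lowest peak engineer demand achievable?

9

E@1: d1:13  d2:11  d3:8  d4:0  d5:0  d6:0 → peak 13
E@2: d1:9  d2:11  d3:8  d4:4  d5:0  d6:0 → peak 11
E@3: d1:9  d2:7  d3:8  d4:4  d5:4  d6:0 → peak 9
E@4: d1:9  d2:7  d3:4  d4:4  d5:4  d6:4 → peak 9
Best is E@3, peak 9.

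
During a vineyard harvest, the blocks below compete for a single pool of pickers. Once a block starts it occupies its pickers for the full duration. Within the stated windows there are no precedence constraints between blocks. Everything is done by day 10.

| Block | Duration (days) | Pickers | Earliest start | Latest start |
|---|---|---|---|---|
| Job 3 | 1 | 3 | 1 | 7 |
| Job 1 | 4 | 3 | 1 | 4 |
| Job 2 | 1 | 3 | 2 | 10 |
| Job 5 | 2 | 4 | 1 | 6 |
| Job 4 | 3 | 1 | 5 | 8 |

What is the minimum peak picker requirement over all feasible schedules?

4

Early-start (Job 3@1, Job 1@1, Job 2@2, Job 5@1, Job 4@5) gives peak 10: d1:10  d2:10  d3:3  d4:3  d5:1  d6:1  d7:1  d8:0  d9:0  d10:0.
Shift Job 1→2, Job 2→8, Job 5→6, Job 4→8.
Schedule Job 3@1, Job 1@2, Job 2@8, Job 5@6, Job 4@8: d1:3  d2:3  d3:3  d4:3  d5:3  d6:4  d7:4  d8:4  d9:1  d10:1 — peak 4.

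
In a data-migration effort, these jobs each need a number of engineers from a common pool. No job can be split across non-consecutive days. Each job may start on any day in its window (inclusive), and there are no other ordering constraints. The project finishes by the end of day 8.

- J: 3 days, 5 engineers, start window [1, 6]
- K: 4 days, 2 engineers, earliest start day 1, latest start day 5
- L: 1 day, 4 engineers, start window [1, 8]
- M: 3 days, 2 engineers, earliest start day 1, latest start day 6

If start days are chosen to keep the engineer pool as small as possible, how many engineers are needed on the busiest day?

Early-start (J@1, K@1, L@1, M@1) gives peak 13: d1:13  d2:9  d3:9  d4:2  d5:0  d6:0  d7:0  d8:0.
Shift K→4, L→8, M→4.
Schedule J@1, K@4, L@8, M@4: d1:5  d2:5  d3:5  d4:4  d5:4  d6:4  d7:2  d8:4 — peak 5.
Total engineer-days = 33 over 8 days ⇒ peak ≥ ⌈33/8⌉ = 5, so 5 is optimal.

5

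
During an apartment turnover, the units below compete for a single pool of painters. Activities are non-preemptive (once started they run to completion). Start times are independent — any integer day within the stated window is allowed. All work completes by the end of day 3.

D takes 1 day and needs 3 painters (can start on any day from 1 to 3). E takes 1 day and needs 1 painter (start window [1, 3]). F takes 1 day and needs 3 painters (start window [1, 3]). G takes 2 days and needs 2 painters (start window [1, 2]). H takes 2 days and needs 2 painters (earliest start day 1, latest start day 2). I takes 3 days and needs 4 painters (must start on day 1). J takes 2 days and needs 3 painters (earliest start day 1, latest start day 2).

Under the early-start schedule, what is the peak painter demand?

Early-start schedule: D@1, E@1, F@1, G@1, H@1, I@1, J@1.
Load per day: day 1: 18, day 2: 11, day 3: 4.
Peak is 18.

18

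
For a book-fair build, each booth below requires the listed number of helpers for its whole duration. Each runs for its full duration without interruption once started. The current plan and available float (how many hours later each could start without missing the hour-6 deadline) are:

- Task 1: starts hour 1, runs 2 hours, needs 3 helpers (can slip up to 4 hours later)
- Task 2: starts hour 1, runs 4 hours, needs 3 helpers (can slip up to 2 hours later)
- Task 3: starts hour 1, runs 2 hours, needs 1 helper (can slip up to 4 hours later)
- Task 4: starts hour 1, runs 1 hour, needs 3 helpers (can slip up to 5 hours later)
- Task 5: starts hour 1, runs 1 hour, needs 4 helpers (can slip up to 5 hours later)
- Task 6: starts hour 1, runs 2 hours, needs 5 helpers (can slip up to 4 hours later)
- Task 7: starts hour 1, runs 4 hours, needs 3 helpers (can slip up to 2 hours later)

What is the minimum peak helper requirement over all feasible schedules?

Early-start (Task 1@1, Task 2@1, Task 3@1, Task 4@1, Task 5@1, Task 6@1, Task 7@1) gives peak 22: h1:22  h2:15  h3:6  h4:6  h5:0  h6:0.
Shift Task 3→3, Task 5→6, Task 6→5, Task 7→2.
Schedule Task 1@1, Task 2@1, Task 3@3, Task 4@1, Task 5@6, Task 6@5, Task 7@2: h1:9  h2:9  h3:7  h4:7  h5:8  h6:9 — peak 9.
Total helper-hours = 49 over 6 hours ⇒ peak ≥ ⌈49/6⌉ = 9, so 9 is optimal.

9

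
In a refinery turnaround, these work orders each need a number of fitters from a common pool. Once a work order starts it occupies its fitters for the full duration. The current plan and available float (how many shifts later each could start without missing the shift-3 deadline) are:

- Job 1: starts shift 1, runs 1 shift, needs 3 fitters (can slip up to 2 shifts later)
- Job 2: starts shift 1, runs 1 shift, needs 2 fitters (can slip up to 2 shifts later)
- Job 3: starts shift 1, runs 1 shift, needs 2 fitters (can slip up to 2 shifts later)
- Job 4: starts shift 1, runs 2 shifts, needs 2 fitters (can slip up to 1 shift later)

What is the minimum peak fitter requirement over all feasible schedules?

4

Early-start (Job 1@1, Job 2@1, Job 3@1, Job 4@1) gives peak 9: s1:9  s2:2  s3:0.
Shift Job 2→2, Job 3→3, Job 4→2.
Schedule Job 1@1, Job 2@2, Job 3@3, Job 4@2: s1:3  s2:4  s3:4 — peak 4.
Total fitter-shifts = 11 over 3 shifts ⇒ peak ≥ ⌈11/3⌉ = 4, so 4 is optimal.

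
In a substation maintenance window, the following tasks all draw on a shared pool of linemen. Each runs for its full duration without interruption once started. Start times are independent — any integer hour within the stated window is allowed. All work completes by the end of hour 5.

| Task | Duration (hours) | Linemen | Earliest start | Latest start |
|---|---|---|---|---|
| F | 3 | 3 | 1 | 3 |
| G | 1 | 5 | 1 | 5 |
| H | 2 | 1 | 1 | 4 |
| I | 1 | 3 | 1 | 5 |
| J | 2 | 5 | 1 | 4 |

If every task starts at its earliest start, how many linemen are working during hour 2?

9

At early start, hour 2 has: F, H, J.
Demand: 3 + 1 + 5 = 9.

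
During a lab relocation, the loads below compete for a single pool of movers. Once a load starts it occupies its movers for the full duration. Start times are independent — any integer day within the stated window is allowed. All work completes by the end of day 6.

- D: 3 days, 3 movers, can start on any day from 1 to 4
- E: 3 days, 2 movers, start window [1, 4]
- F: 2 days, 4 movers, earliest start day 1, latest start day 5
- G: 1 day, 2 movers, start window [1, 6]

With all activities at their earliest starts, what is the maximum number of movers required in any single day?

Early-start schedule: D@1, E@1, F@1, G@1.
Load per day: day 1: 11, day 2: 9, day 3: 5, day 4: 0, day 5: 0, day 6: 0.
Peak is 11.

11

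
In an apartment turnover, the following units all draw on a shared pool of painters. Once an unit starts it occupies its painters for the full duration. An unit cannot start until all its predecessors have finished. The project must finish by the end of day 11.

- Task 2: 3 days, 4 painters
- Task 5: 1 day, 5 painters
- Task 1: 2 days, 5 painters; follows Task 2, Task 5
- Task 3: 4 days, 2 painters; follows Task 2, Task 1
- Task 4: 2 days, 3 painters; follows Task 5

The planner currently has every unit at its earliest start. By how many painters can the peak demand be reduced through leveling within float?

4

Early-start peak: d1:9  d2:7  d3:7  d4:5  d5:5  d6:2  d7:2  d8:2  d9:2  d10:0  d11:0 ⇒ 9.
Leveled (Task 2@1, Task 5@4, Task 1@5, Task 3@7, Task 4@7): d1:4  d2:4  d3:4  d4:5  d5:5  d6:5  d7:5  d8:5  d9:2  d10:2  d11:0 ⇒ 5.
Reduction 9 − 5 = 4.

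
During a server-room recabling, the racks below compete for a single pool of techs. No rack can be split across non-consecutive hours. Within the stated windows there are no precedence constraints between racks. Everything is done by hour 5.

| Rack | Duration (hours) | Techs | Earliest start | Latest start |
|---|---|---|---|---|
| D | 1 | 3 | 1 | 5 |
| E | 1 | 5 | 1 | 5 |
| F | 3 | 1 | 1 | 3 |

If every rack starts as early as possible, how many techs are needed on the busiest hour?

Early-start schedule: D@1, E@1, F@1.
Load per hour: hour 1: 9, hour 2: 1, hour 3: 1, hour 4: 0, hour 5: 0.
Peak is 9.

9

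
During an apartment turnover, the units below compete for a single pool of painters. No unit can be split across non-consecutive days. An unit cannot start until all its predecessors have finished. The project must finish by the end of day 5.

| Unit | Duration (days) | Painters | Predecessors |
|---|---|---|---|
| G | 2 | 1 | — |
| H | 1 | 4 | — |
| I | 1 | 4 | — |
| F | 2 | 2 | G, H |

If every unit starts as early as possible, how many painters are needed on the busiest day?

9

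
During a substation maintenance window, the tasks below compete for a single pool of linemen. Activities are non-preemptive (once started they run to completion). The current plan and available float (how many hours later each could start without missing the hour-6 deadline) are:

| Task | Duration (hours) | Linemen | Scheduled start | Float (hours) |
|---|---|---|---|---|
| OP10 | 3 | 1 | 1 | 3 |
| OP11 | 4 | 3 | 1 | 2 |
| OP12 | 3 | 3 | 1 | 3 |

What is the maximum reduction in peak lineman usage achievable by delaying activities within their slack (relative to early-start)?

Early-start peak: h1:7  h2:7  h3:7  h4:3  h5:0  h6:0 ⇒ 7.
Leveled (OP10@1, OP11@1, OP12@4): h1:4  h2:4  h3:4  h4:6  h5:3  h6:3 ⇒ 6.
Reduction 7 − 6 = 1.

1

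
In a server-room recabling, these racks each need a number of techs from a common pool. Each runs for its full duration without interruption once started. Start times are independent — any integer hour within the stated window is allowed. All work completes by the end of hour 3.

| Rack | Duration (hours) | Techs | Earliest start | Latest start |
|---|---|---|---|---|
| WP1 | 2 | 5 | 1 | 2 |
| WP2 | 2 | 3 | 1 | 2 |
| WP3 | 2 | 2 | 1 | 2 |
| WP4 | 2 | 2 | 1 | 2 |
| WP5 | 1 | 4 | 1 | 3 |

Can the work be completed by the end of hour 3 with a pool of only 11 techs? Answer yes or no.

The minimum achievable peak is 12; 11 < 12, so no feasible schedule stays within the cap.

no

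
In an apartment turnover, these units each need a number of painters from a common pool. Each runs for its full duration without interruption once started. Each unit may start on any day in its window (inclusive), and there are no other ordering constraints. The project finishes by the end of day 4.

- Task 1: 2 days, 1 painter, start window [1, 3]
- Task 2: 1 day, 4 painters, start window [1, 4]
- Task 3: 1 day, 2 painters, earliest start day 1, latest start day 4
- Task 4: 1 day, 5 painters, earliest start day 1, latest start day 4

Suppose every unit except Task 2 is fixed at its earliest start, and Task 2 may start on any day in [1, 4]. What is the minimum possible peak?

8

Task 2@1: d1:12  d2:1  d3:0  d4:0 → peak 12
Task 2@2: d1:8  d2:5  d3:0  d4:0 → peak 8
Task 2@3: d1:8  d2:1  d3:4  d4:0 → peak 8
Task 2@4: d1:8  d2:1  d3:0  d4:4 → peak 8
Best is Task 2@2, peak 8.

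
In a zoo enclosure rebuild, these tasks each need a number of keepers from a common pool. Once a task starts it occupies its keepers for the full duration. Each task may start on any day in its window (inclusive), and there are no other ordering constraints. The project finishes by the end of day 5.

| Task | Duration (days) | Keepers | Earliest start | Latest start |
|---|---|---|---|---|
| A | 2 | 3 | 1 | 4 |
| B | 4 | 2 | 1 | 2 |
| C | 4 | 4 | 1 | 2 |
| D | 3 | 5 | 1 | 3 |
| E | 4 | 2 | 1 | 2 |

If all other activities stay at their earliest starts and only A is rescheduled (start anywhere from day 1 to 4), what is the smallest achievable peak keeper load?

13

A@1: d1:16  d2:16  d3:13  d4:8  d5:0 → peak 16
A@2: d1:13  d2:16  d3:16  d4:8  d5:0 → peak 16
A@3: d1:13  d2:13  d3:16  d4:11  d5:0 → peak 16
A@4: d1:13  d2:13  d3:13  d4:11  d5:3 → peak 13
Best is A@4, peak 13.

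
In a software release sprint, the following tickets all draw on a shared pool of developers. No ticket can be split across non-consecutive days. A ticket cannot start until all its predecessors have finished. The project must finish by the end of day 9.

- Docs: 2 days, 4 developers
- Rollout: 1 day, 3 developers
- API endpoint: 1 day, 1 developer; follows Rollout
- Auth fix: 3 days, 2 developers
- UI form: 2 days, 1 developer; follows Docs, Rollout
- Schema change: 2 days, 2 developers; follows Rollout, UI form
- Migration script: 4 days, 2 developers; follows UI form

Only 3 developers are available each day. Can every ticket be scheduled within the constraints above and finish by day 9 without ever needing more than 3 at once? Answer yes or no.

Total developer-days = 32; over 9 days the average is 32/9 > 3, so some day must exceed 3.

no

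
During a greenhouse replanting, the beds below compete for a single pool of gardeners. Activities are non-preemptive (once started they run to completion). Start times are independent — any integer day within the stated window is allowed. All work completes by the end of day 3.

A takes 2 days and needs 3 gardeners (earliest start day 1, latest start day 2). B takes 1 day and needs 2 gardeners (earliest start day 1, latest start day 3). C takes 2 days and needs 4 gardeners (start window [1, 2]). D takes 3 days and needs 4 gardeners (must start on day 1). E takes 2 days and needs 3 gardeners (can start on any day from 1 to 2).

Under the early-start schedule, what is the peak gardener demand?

Early-start schedule: A@1, B@1, C@1, D@1, E@1.
Load per day: day 1: 16, day 2: 14, day 3: 4.
Peak is 16.

16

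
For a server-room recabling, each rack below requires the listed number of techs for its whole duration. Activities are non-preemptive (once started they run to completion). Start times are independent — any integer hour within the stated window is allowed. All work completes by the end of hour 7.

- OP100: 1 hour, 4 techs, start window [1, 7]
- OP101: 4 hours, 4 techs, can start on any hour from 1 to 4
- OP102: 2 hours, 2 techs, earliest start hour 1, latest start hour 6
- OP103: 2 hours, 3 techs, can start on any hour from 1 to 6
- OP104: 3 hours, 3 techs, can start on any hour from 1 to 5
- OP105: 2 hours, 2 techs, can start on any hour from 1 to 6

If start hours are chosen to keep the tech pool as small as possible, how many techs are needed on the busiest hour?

7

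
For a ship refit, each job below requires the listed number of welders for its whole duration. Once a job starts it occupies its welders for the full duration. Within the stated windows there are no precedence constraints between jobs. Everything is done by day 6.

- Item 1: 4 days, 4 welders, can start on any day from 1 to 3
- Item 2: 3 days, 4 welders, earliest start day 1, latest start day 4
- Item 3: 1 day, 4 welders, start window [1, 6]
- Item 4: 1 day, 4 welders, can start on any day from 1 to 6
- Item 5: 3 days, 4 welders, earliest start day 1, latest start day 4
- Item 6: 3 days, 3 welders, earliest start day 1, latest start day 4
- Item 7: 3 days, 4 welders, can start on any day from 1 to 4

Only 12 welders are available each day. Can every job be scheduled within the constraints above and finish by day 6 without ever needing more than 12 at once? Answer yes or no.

yes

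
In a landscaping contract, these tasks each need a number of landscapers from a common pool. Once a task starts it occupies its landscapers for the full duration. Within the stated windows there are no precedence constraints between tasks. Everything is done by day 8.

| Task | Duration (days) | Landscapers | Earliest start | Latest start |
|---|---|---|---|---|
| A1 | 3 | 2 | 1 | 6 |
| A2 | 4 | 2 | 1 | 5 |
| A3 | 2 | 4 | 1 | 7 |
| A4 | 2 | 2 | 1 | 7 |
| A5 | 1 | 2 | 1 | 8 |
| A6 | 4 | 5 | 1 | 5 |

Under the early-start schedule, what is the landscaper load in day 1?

At early start, day 1 has: A1, A2, A3, A4, A5, A6.
Demand: 2 + 2 + 4 + 2 + 2 + 5 = 17.

17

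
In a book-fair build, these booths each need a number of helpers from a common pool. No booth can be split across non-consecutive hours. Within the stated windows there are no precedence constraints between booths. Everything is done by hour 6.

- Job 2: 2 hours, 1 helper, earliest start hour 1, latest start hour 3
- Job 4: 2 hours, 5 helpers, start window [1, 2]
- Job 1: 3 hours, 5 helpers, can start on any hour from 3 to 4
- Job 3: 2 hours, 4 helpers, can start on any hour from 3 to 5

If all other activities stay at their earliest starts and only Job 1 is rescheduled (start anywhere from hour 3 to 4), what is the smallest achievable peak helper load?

Job 1@3: h1:6  h2:6  h3:9  h4:9  h5:5  h6:0 → peak 9
Job 1@4: h1:6  h2:6  h3:4  h4:9  h5:5  h6:5 → peak 9
Best is Job 1@3, peak 9.

9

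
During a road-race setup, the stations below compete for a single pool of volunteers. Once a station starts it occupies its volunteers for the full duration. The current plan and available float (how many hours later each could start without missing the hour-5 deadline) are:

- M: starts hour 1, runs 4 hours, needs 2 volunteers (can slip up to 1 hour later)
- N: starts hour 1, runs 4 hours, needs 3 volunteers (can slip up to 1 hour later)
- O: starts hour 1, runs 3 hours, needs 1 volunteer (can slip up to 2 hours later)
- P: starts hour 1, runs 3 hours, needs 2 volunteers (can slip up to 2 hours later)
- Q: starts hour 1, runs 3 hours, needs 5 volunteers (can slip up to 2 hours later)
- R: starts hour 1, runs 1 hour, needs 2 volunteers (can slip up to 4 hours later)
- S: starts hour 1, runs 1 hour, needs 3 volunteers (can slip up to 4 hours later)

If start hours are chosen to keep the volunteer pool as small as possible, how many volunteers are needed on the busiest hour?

13

Early-start (M@1, N@1, O@1, P@1, Q@1, R@1, S@1) gives peak 18: h1:18  h2:13  h3:13  h4:5  h5:0.
Shift R→4, S→4.
Schedule M@1, N@1, O@1, P@1, Q@1, R@4, S@4: h1:13  h2:13  h3:13  h4:10  h5:0 — peak 13.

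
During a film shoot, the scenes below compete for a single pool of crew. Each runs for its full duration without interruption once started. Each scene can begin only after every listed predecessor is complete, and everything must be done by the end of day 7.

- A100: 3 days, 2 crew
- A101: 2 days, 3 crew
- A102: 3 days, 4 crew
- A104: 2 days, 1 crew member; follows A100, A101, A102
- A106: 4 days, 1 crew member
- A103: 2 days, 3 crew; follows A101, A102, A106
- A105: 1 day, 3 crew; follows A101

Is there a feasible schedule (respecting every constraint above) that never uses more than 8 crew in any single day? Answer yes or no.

yes

Schedule A100@1, A101@1, A102@3, A104@6, A106@1, A103@6, A105@5: d1:6  d2:6  d3:7  d4:5  d5:7  d6:4  d7:4 — peak 7 ≤ 8.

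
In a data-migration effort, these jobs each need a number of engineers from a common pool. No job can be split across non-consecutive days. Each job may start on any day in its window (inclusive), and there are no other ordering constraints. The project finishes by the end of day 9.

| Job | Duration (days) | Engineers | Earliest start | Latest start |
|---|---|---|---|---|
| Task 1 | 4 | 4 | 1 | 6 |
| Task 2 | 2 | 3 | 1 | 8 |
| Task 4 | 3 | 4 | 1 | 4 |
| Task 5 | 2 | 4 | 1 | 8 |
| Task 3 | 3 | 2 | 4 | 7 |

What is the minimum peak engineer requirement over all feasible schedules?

7

Early-start (Task 1@1, Task 2@1, Task 4@1, Task 5@1, Task 3@4) gives peak 15: d1:15  d2:15  d3:8  d4:6  d5:2  d6:2  d7:0  d8:0  d9:0.
Shift Task 1→4, Task 5→8.
Schedule Task 1@4, Task 2@1, Task 4@1, Task 5@8, Task 3@4: d1:7  d2:7  d3:4  d4:6  d5:6  d6:6  d7:4  d8:4  d9:4 — peak 7.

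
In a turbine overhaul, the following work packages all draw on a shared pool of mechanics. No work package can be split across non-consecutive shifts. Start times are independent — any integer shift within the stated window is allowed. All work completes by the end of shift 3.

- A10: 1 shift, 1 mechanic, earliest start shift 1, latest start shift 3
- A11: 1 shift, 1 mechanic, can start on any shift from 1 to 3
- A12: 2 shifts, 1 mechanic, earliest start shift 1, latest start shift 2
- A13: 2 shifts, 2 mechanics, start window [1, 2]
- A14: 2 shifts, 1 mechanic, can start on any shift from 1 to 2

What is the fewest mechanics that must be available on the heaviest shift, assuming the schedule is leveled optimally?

4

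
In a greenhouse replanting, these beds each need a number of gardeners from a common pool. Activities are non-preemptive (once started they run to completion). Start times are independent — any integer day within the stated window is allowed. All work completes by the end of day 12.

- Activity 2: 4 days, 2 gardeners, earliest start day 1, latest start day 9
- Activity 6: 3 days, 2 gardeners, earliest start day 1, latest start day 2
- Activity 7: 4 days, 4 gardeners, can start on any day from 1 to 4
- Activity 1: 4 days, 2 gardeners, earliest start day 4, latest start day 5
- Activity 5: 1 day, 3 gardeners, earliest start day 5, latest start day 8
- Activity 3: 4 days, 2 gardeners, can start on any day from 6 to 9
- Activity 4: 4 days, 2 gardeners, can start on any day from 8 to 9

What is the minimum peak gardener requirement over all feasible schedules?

6

Early-start (Activity 2@1, Activity 6@1, Activity 7@1, Activity 1@4, Activity 5@5, Activity 3@6, Activity 4@8) gives peak 8: d1:8  d2:8  d3:8  d4:8  d5:5  d6:4  d7:4  d8:4  d9:4  d10:2  d11:2  d12:0.
Shift Activity 7→4, Activity 1→5, Activity 5→8, Activity 3→9, Activity 4→9.
Schedule Activity 2@1, Activity 6@1, Activity 7@4, Activity 1@5, Activity 5@8, Activity 3@9, Activity 4@9: d1:4  d2:4  d3:4  d4:6  d5:6  d6:6  d7:6  d8:5  d9:4  d10:4  d11:4  d12:4 — peak 6.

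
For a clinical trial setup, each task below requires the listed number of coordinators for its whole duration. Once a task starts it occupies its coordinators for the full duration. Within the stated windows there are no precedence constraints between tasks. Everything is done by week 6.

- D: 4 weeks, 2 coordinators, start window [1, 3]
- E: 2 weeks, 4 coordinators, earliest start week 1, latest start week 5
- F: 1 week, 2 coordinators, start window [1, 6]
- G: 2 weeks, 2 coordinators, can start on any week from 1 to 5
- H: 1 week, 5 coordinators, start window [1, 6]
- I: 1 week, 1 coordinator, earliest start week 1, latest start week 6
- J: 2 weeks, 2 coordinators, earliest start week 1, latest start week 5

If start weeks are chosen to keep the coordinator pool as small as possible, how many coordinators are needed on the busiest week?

Early-start (D@1, E@1, F@1, G@1, H@1, I@1, J@1) gives peak 18: w1:18  w2:10  w3:2  w4:2  w5:0  w6:0.
Shift F→3, G→3, H→6, I→5, J→4.
Schedule D@1, E@1, F@3, G@3, H@6, I@5, J@4: w1:6  w2:6  w3:6  w4:6  w5:3  w6:5 — peak 6.
Total coordinator-weeks = 32 over 6 weeks ⇒ peak ≥ ⌈32/6⌉ = 6, so 6 is optimal.

6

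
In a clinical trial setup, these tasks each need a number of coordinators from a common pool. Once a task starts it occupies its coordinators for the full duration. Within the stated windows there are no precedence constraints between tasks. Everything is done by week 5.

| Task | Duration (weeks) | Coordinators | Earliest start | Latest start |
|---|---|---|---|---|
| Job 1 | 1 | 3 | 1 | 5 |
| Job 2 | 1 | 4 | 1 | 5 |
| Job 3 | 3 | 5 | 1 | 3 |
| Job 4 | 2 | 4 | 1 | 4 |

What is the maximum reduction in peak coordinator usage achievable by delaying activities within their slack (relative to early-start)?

8

Early-start peak: w1:16  w2:9  w3:5  w4:0  w5:0 ⇒ 16.
Leveled (Job 1@1, Job 2@2, Job 3@3, Job 4@1): w1:7  w2:8  w3:5  w4:5  w5:5 ⇒ 8.
Reduction 16 − 8 = 8.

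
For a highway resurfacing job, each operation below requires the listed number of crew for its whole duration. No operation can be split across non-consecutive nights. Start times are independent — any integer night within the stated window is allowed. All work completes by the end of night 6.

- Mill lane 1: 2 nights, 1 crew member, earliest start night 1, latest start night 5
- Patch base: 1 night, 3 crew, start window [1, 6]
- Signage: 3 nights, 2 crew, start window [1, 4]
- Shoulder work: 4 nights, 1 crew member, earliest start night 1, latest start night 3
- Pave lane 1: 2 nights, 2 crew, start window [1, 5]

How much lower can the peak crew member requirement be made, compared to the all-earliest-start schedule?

Early-start peak: n1:9  n2:6  n3:3  n4:1  n5:0  n6:0 ⇒ 9.
Leveled (Mill lane 1@1, Patch base@1, Signage@2, Shoulder work@2, Pave lane 1@5): n1:4  n2:4  n3:3  n4:3  n5:3  n6:2 ⇒ 4.
Reduction 9 − 4 = 5.

5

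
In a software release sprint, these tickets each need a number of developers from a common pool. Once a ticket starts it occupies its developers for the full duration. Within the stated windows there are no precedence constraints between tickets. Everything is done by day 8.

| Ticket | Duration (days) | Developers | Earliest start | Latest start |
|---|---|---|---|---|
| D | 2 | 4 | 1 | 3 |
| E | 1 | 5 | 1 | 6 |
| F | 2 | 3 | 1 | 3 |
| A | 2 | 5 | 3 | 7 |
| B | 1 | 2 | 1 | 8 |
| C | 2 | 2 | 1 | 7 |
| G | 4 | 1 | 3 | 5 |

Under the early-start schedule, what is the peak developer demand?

Early-start schedule: D@1, E@1, F@1, A@3, B@1, C@1, G@3.
Load per day: day 1: 16, day 2: 9, day 3: 6, day 4: 6, day 5: 1, day 6: 1, day 7: 0, day 8: 0.
Peak is 16.

16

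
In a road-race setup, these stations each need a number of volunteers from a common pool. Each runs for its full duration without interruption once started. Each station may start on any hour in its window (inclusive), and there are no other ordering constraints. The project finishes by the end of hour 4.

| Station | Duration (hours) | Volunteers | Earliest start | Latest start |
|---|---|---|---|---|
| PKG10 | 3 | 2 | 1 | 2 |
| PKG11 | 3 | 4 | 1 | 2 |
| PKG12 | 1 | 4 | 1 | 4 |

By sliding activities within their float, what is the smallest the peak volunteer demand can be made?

6

Early-start (PKG10@1, PKG11@1, PKG12@1) gives peak 10: h1:10  h2:6  h3:6  h4:0.
Shift PKG12→4.
Schedule PKG10@1, PKG11@1, PKG12@4: h1:6  h2:6  h3:6  h4:4 — peak 6.
Total volunteer-hours = 22 over 4 hours ⇒ peak ≥ ⌈22/4⌉ = 6, so 6 is optimal.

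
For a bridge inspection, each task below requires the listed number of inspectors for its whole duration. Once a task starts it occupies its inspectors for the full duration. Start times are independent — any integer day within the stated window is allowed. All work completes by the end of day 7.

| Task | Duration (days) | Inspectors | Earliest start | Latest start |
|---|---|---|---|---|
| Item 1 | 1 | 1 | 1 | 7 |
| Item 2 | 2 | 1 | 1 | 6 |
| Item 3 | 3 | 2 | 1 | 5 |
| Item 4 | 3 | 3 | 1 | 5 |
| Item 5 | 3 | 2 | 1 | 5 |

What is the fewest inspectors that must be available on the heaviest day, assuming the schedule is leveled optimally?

Early-start (Item 1@1, Item 2@1, Item 3@1, Item 4@1, Item 5@1) gives peak 9: d1:9  d2:8  d3:7  d4:0  d5:0  d6:0  d7:0.
Shift Item 3→5, Item 4→2, Item 5→5.
Schedule Item 1@1, Item 2@1, Item 3@5, Item 4@2, Item 5@5: d1:2  d2:4  d3:3  d4:3  d5:4  d6:4  d7:4 — peak 4.
Total inspector-days = 24 over 7 days ⇒ peak ≥ ⌈24/7⌉ = 4, so 4 is optimal.

4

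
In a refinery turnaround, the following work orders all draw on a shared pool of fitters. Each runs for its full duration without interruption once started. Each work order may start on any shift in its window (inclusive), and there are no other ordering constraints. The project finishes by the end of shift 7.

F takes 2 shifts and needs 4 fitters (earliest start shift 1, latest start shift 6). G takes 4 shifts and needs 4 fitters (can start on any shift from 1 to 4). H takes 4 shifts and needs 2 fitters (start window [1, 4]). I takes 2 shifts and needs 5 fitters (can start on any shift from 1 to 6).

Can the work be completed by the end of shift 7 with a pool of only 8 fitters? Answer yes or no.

yes

Schedule F@1, G@1, H@3, I@5: s1:8  s2:8  s3:6  s4:6  s5:7  s6:7  s7:0 — peak 8 ≤ 8.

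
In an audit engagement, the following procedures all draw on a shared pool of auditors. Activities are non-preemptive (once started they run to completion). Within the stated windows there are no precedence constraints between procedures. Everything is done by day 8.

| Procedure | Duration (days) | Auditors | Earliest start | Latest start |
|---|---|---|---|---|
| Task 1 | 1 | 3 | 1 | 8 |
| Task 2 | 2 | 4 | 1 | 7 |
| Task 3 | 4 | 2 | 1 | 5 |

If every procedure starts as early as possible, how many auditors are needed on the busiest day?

9

Early-start schedule: Task 1@1, Task 2@1, Task 3@1.
Load per day: day 1: 9, day 2: 6, day 3: 2, day 4: 2, day 5: 0, day 6: 0, day 7: 0, day 8: 0.
Peak is 9.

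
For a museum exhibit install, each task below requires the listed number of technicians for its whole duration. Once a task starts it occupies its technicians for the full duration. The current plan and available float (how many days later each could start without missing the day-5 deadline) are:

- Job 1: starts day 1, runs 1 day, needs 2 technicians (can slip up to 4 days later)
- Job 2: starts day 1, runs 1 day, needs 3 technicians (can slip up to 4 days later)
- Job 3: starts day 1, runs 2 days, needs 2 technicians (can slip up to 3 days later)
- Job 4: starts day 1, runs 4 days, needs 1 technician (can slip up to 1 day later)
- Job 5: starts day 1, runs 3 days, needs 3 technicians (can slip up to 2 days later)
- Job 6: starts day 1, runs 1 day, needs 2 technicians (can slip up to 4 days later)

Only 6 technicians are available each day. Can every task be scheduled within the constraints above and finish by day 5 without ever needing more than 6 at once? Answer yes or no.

yes

Schedule Job 1@1, Job 2@1, Job 3@2, Job 4@1, Job 5@2, Job 6@4: d1:6  d2:6  d3:6  d4:6  d5:0 — peak 6 ≤ 6.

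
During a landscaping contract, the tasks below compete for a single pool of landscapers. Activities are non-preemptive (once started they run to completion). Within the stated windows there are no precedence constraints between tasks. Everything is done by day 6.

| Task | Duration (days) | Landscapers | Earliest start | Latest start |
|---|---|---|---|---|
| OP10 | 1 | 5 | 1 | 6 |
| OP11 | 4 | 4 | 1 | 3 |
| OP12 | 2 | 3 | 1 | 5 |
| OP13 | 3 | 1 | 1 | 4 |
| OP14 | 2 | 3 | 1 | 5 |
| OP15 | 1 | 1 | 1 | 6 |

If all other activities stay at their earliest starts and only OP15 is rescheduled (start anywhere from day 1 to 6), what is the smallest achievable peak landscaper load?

OP15@1: d1:17  d2:11  d3:5  d4:4  d5:0  d6:0 → peak 17
OP15@2: d1:16  d2:12  d3:5  d4:4  d5:0  d6:0 → peak 16
OP15@3: d1:16  d2:11  d3:6  d4:4  d5:0  d6:0 → peak 16
OP15@4: d1:16  d2:11  d3:5  d4:5  d5:0  d6:0 → peak 16
OP15@5: d1:16  d2:11  d3:5  d4:4  d5:1  d6:0 → peak 16
OP15@6: d1:16  d2:11  d3:5  d4:4  d5:0  d6:1 → peak 16
Best is OP15@2, peak 16.

16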